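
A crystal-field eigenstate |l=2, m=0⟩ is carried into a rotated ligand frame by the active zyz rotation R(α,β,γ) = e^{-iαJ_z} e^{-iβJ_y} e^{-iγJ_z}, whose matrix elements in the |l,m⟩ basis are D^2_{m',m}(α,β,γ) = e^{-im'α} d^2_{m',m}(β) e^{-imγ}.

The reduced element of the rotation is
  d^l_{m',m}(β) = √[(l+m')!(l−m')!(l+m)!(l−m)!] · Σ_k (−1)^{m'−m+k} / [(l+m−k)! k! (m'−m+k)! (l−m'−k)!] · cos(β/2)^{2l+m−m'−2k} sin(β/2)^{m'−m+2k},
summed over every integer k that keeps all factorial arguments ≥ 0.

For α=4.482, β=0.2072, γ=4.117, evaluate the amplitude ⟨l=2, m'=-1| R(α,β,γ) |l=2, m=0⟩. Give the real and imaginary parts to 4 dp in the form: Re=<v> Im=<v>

Re=-0.0563 Im=-0.2401

D^2_{-1,0}(4.4820,0.2072,4.1170) = e^{-i·-1·4.4820}·d^2_{-1,0}(0.2072)·e^{-i·0·4.1170}. Compute d first:
With c≡cos(β/2)=0.994638 and s≡sin(β/2)=0.103415, N=[1·6·2·2]^{1/2}=4.898979
k∈{1,2} keeps every argument non-negative
  k=1: (−1)^0·4.8990/(2)·0.9946^3·0.1034^1 = +0.249261
  k=2: (−1)^1·4.8990/(2)·0.9946^1·0.1034^3 = -0.002695
d^2_{-1,0}(0.2072) = +0.249261 -0.002695 = +0.246566
D = (-0.228356-0.973578i)·(+0.246566)·(+1.000000+0.000000i) = -0.056305-0.240051i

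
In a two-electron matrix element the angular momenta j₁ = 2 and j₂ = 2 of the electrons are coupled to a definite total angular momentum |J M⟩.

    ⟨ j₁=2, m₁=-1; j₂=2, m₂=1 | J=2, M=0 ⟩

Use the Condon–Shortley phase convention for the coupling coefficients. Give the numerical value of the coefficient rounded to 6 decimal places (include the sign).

+0.267261  (= +√(1/14))

√[5·2!2!2!/7! · 1!3!3!1!2!2!] = √(8/7)
  +(−1)^1/∏(1,1,2,2,0,0)! = -1/4  (running -1/4)
  +(−1)^2/∏(2,0,1,1,1,1)! = 1/2  (running 1/4)
⟨..|..⟩ = √(8/7)·(1/4) = +0.267261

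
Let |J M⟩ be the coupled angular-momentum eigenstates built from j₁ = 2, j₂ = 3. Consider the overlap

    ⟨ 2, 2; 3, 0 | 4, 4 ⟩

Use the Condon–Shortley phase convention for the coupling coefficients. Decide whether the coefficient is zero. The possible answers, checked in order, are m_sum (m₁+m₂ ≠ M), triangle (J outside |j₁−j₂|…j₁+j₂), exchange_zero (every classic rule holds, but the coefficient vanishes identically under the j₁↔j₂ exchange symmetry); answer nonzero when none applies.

m_sum

m-sum: m₁+m₂ = 2+0 = 2, M = 4  ✗ ⇒ coefficient is 0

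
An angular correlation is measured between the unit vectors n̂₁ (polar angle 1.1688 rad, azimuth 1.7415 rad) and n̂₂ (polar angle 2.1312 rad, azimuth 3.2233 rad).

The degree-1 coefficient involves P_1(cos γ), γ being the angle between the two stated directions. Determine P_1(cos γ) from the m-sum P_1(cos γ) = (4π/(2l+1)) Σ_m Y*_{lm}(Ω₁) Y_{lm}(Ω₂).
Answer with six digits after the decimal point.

Expand P_1 via completeness: Σ_{m} conj(Y_{1,m}) at Ω₁ times Y_{1,m} at Ω₂ —
  [-1]  conj(Y_{1,-1})(Ω₁) = -0.054012+0.313331i ; Y_{1,-1}(Ω₂) = -0.291671+0.023885i ; Δ = +0.008270-0.092680i
  [+0]  conj(Y_{1,0})(Ω₁) = +0.191169-0.000000i ; Y_{1,0}(Ω₂) = -0.259706+0.000000i ; Δ = -0.049648+0.000000i
  [+1]  conj(Y_{1,1})(Ω₁) = +0.054012+0.313331i ; Y_{1,1}(Ω₂) = +0.291671+0.023885i ; Δ = +0.008270+0.092680i
Σ over m = -0.033108+0.000000i; ×(4π/3) → -0.138681+0.000000i. Real part: -0.138681

-0.138681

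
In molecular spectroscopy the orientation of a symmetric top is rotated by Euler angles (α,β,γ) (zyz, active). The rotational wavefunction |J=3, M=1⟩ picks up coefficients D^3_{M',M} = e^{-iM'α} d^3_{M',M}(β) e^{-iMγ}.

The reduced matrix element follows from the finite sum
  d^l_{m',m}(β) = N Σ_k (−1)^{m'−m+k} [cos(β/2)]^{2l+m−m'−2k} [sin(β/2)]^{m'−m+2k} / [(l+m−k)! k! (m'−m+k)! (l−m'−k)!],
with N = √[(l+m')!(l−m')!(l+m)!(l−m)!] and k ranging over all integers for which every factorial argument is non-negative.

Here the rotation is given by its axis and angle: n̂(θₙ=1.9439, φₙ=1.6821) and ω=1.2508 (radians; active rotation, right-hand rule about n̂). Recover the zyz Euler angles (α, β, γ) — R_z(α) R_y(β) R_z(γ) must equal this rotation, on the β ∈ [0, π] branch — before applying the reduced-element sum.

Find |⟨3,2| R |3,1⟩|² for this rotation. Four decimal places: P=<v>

Axis–angle → zyz. n̂ = (sinθₙcosφₙ, sinθₙsinφₙ, cosθₙ) = (-0.103432, +0.925438, -0.364507), ω = 1.2508.
R = I cosω + sinω [n̂]ₓ + (1−cosω) n̂n̂ᵀ gives
  R = [+0.321896, +0.280394, +0.904302; -0.411614, +0.901596, -0.133036; -0.852618, -0.329399, +0.405634]
β = atan2(√(R₁₃²+R₂₃²), R₃₃) = 1.153124; α = atan2(R₂₃, R₁₃) mod 2π = 6.137118; γ = atan2(R₃₂, −R₃₁) mod 2π = 5.914511
Split into d^3_{2,1}(β=1.1531) × two z-phases.
c=cos(1.153124/2)=0.838342, s=sin(1.153124/2)=0.545145; N=√[120·1·24·2]=75.894664
k: max(0,(1)−(2))=0 … min(3+(1),3−(2))=1
  k=0: (−1)^1·75.8947/(24)·0.8383^5·0.5451^1 = -0.713868
  k=1: (−1)^2·75.8947/(12)·0.8383^3·0.5451^3 = +0.603711
d^3_{2,1}(1.1531) = -0.713868 +0.603711 = -0.110156
|D^3_{2,1}|² = |d^3_{2,1}(β)|² = (-0.110156)² = 0.012134 (the z-rotation phases have unit modulus)

P=0.0121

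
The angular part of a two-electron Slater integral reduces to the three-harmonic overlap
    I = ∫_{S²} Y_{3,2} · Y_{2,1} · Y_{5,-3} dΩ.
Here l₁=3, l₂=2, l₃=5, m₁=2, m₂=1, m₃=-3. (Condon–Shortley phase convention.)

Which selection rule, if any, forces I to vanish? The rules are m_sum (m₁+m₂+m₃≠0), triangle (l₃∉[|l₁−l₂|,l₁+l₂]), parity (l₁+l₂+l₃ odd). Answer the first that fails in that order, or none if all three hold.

none

m₁+m₂+m₃ = 2 + 1 − 3 = 0  ✓
triangle: |3−2|=1 ≤ l₃=5 ≤ 3+2=5  ✓
parity: l₁+l₂+l₃ = 10 is even  ✓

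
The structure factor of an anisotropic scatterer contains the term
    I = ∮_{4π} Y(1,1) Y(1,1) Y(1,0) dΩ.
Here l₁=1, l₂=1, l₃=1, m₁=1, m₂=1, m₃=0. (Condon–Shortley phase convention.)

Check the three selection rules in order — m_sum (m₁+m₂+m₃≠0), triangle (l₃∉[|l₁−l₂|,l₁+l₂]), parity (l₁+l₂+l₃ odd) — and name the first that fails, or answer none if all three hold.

m_sum

m₁+m₂+m₃ = 1 + 1 + 0 = 2  ✗
triangle: |1−1|=0 ≤ l₃=1 ≤ 1+1=2
parity: l₁+l₂+l₃ = 3 is odd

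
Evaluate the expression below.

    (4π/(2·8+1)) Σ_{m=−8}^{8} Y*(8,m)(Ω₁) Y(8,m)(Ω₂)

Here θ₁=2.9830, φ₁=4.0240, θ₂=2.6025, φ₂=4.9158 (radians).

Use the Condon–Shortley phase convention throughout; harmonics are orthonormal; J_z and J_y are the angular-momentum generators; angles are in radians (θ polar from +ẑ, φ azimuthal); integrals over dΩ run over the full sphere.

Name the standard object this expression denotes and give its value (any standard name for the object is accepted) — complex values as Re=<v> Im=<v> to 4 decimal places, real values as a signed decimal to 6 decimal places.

Legendre polynomial (addition theorem), -0.409532

This sum is the spherical-harmonic addition theorem: it equals the Legendre polynomial P_l(cos γ) of the angle γ between the two directions.
Addition theorem: P_8(cos γ) = (4π/17) Σ_m Y*_{lm}(Ω₁) Y_{lm}(Ω₂), m = −8…8:
  term(m=-8) = +0.000000-0.000000i   from Y*(Ω₁)=+0.000000+0.000000i, Y(Ω₂)=-0.000140-0.002482i
  term(m=-7) = +0.000000+0.000000i   from Y*(Ω₁)=+0.000005-0.000001i, Y(Ω₂)=+0.016445+0.002434i
  term(m=-6) = +0.000003+0.000004i   from Y*(Ω₁)=+0.000044-0.000066i, Y(Ω₂)=-0.023756+0.065014i
  term(m=-5) = -0.000046+0.000178i   from Y*(Ω₁)=-0.000271-0.000876i, Y(Ω₂)=-0.170289-0.105283i
  term(m=-4) = -0.002885+0.001308i   from Y*(Ω₁)=-0.007294-0.002982i, Y(Ω₂)=+0.276057-0.292110i
  term(m=-3) = -0.022684-0.011414i   from Y*(Ω₁)=-0.044044+0.023740i, Y(Ω₂)=+0.290844+0.415928i
  term(m=-2) = -0.011491-0.053180i   from Y*(Ω₁)=-0.043098+0.219340i, Y(Ω₂)=-0.223533+0.096311i
  term(m=-1) = -0.116072+0.143831i   from Y*(Ω₁)=+0.393640+0.478513i, Y(Ω₂)=+0.060257+0.292137i
  term(m=+0) = -0.247673+0.000000i   from Y*(Ω₁)=+0.692744-0.000000i, Y(Ω₂)=-0.357525+0.000000i
  term(m=+1) = -0.116072-0.143831i   from Y*(Ω₁)=-0.393640+0.478513i, Y(Ω₂)=-0.060257+0.292137i
  term(m=+2) = -0.011491+0.053180i   from Y*(Ω₁)=-0.043098-0.219340i, Y(Ω₂)=-0.223533-0.096311i
  term(m=+3) = -0.022684+0.011414i   from Y*(Ω₁)=+0.044044+0.023740i, Y(Ω₂)=-0.290844+0.415928i
  term(m=+4) = -0.002885-0.001308i   from Y*(Ω₁)=-0.007294+0.002982i, Y(Ω₂)=+0.276057+0.292110i
  term(m=+5) = -0.000046-0.000178i   from Y*(Ω₁)=+0.000271-0.000876i, Y(Ω₂)=+0.170289-0.105283i
  term(m=+6) = +0.000003-0.000004i   from Y*(Ω₁)=+0.000044+0.000066i, Y(Ω₂)=-0.023756-0.065014i
  term(m=+7) = +0.000000-0.000000i   from Y*(Ω₁)=-0.000005-0.000001i, Y(Ω₂)=-0.016445+0.002434i
  term(m=+8) = +0.000000+0.000000i   from Y*(Ω₁)=+0.000000-0.000000i, Y(Ω₂)=-0.000140+0.002482i
Σ over m = -0.554022-0.000000i; ×(4π/17) → -0.409532-0.000000i. Real part: -0.409532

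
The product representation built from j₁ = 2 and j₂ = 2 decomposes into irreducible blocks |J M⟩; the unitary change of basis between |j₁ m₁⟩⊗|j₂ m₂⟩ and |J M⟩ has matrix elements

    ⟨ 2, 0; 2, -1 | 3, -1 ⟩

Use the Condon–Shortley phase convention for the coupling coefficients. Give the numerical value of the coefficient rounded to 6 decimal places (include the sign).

+√(1/5) ≈ +0.447214

triangle: 1!·3!·3!/8! = 36/40320
(j±m)!: 2!·2!·1!·3!·2!·4! = 1152
prefactor² = (2J+1)·Δ·N² = 36/5
  k=0: +1/(0!·1!·2!·1!·1!·2!) = 1/4
  k=1: −1/(1!·0!·1!·0!·2!·3!) = -1/12
Σ = 1/6  ⇒  CG² = 36/5·(1/6)² = 1/5
CG = +√(1/5) = +0.447214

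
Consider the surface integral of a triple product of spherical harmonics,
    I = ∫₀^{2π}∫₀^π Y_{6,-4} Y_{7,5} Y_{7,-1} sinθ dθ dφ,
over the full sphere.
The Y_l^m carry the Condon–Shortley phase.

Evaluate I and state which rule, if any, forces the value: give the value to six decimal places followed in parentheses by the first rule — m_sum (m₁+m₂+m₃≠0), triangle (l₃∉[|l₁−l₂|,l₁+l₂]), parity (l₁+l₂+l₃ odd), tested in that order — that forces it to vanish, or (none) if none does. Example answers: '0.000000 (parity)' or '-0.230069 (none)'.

0.082830 (none)

m-sum 0 ✓  L=20 even ✓  1≤7≤13 ✓
Π(2lᵢ+1) = 13×15×15 = 2925
triangle coeff Δ(6,7,7) = 1/2444321880
Σ_t [0,6]: t=0:+1/2612736000 t=1:−1/20736000 t=2:+1/1658880 t=3:−1/746496 t=4:+1/1658880 t=5:−1/20736000 t=6:+1/2612736000 = -1/4354560
(3j)²=1000/138567 [(6 7 7; 0 0 0)], sign=+1
Σ_t [4,6]: t=4:+1/1393459200 t=5:−1/72576000 t=6:+1/49766400 = 7/995328000
(3j)²=343/83980 [(6 7 7; -4 5 -1)], sign=+1
⇒ 4πI² = 1286250/14919047
I = (+1)√(1286250/14919047/(4π)) = 0.08282992
No selection rule forces the value: the integral is nonzero (none).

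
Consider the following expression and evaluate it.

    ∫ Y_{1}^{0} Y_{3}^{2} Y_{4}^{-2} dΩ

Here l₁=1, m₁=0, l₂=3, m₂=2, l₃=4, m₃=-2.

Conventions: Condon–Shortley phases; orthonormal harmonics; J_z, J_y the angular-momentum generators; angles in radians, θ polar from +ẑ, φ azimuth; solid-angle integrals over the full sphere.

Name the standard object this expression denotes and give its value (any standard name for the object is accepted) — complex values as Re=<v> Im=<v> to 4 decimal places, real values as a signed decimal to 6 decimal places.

Gaunt coefficient, +0.213244

This is a Gaunt coefficient — the integral of a triple product of spherical harmonics over the sphere.
Rules hold: Σm=0, L=8 even, 2≤4≤4.
N = 3·7·9 = 189
Δ = 0!·2!·6!/9! = 1/252
Racah Σ t=0..0: t=0:+1/36 = 1/36
⇒ 3j(1 3 4; 0 0 0)² = 4/63, sgn +1
Racah Σ t=0..0: t=0:+1/120 = 1/120
⇒ 3j(1 3 4; 0 2 -2)² = 1/21, sgn +1
4πI² = N·(3j₀)²·(3jₘ)² = 4/7
I = +1·√(0.571429/4π) = 0.21324362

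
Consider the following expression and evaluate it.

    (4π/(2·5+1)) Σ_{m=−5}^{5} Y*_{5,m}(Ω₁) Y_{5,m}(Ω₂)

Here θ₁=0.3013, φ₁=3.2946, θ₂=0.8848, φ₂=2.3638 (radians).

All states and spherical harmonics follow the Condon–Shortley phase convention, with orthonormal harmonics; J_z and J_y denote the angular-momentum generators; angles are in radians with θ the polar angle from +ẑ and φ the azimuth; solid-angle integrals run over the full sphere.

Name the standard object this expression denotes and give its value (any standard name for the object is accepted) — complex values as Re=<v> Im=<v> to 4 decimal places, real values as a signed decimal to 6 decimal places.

This sum is the spherical-harmonic addition theorem: it equals the Legendre polynomial P_l(cos γ) of the angle γ between the two directions.
Expand P_5 via completeness: Σ_{m} conj(Y_{5,m}) at Ω₁ times Y_{5,m} at Ω₂ —
  m=-5: (-0.000771-0.000740i) × (+0.094437+0.087514i) = -0.000008-0.000137i  (running Σ = -0.000008-0.000137i)
  m=-4: (+0.008897+0.006246i) × (-0.333148+0.010138i) = -0.003027-0.001990i  (running Σ = -0.003036-0.002128i)
  m=-3: (-0.058419-0.028872i) × (+0.289114-0.302618i) = -0.025627+0.009331i  (running Σ = -0.028662+0.007203i)
  m=-2: (+0.235911+0.074533i) × (+0.001992+0.130955i) = -0.009291+0.031042i  (running Σ = -0.037953+0.038245i)
  m=-1: (-0.535157-0.082528i) × (+0.218322+0.215026i) = -0.099091-0.133091i  (running Σ = -0.137044-0.094845i)
  m=0: (+0.397234-0.000000i) × (-0.218128+0.000000i) = -0.086648+0.000000i  (running Σ = -0.223692-0.094845i)
  m=1: (+0.535157-0.082528i) × (-0.218322+0.215026i) = -0.099091+0.133091i  (running Σ = -0.322783+0.038245i)
  m=2: (+0.235911-0.074533i) × (+0.001992-0.130955i) = -0.009291-0.031042i  (running Σ = -0.332074+0.007203i)
  m=3: (+0.058419-0.028872i) × (-0.289114-0.302618i) = -0.025627-0.009331i  (running Σ = -0.357700-0.002128i)
  m=4: (+0.008897-0.006246i) × (-0.333148-0.010138i) = -0.003027+0.001990i  (running Σ = -0.360728-0.000137i)
  m=5: (+0.000771-0.000740i) × (-0.094437+0.087514i) = -0.000008+0.000137i  (running Σ = -0.360736+0.000000i)
Accumulated sum -0.360736+0.000000i; after 4π/(2l+1) scaling, -0.412104+0.000000i ⇒ P_5 = -0.412104

Legendre polynomial (addition theorem), -0.412104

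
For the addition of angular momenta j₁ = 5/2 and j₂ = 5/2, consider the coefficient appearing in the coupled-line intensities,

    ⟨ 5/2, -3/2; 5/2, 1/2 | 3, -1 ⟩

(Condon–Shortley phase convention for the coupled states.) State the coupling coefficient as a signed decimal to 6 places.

+0.182574  (= +√(1/30))

triangle: 2!×3!×3!/9! = 72/362880
(j±m)!: 1!×4!×3!×2!×2!×4! = 13824
prefactor² = (2J+1)×Δ×N² = 96/5
  k=1: −1/(1!×1!×3!×2!×0!×1!) = -1/12
  k=2: +1/(2!×0!×2!×1!×1!×2!) = 1/8
Σ = 1/24  ⇒  CG² = 96/5×(1/24)² = 1/30
CG = +√(1/30) = +0.182574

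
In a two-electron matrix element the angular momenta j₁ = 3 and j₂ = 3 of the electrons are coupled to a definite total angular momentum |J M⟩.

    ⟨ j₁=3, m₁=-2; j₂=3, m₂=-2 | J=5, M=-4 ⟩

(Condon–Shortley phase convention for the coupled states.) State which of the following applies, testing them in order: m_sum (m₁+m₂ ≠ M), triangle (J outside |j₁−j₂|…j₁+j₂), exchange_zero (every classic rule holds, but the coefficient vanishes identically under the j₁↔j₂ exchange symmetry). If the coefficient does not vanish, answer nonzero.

exchange_zero

m-sum: m₁+m₂ = -2+(-2) = -4, M = -4  ✓
triangle: |j₁−j₂| = 0 ≤ J = 5 ≤ j₁+j₂ = 6  ✓
exchange: j₁=j₂ and m₁=m₂, and (−1)^(j₁+j₂−J) = (−1)^1 = −1 forces ⟨j₁m₁;j₂m₂|JM⟩ = −⟨j₂m₂;j₁m₁|JM⟩ = −⟨j₁m₁;j₂m₂|JM⟩ ⇒ the coefficient vanishes identically
Racah sum check: Σ_k collapses to 0 ⇒ CG = 0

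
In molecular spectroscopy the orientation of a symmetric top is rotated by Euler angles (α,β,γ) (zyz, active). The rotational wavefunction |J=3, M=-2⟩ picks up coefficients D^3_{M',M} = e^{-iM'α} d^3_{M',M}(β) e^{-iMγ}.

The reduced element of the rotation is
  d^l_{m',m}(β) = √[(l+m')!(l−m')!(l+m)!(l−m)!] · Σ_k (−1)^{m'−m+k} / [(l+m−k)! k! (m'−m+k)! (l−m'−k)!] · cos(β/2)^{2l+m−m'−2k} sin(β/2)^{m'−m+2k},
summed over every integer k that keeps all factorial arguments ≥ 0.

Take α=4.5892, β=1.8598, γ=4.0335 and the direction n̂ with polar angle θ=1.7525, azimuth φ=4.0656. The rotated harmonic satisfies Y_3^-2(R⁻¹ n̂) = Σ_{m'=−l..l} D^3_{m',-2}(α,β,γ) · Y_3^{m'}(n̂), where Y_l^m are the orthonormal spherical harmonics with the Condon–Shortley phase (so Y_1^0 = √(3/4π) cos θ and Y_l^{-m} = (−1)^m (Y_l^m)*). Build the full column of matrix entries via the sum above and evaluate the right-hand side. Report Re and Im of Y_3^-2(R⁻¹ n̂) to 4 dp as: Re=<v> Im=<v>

Need the full column D^3_{m',-2} for m'=−3..3 at α=4.5892, β=1.8598, γ=4.0335.
cos(β/2)=0.597914, sin(β/2)=0.801560
d^3_{-3,-2}: single k=1 term ⇒ +0.150040;  D = -0.148205+0.023393i
d^3_{-2,-2}: k∈[0..1] ⇒ +0.045691 -0.410580 = -0.364889;  D = +0.012170+0.364686i
d^3_{-1,-2}: k∈[0..1] ⇒ -0.193700 +0.696233 = +0.502533;  D = +0.500507+0.045082i
d^3_{0,-2}: k∈[0..1] ⇒ +0.449768 -0.808319 = -0.358551;  D = +0.075802-0.350447i
d^3_{1,-2}: k∈[0..1] ⇒ -0.696233 +0.625633 = -0.070601;  D = +0.066648+0.023292i
d^3_{2,-2}: k∈[0..1] ⇒ +0.737891 -0.265226 = +0.472664;  D = +0.209583-0.423659i
d^3_{3,-2}: single k=0 term ⇒ -0.484613;  D = -0.404673-0.266627i
Y_3^{m'}(θ=1.7525,φ=4.0656) and Σ D·Y over m':
  (-0.1482+0.0234i)·(+0.3702+0.1434i)  (+0.0122+0.3647i)·(+0.0489+0.1718i)  (+0.5005+0.0451i)·(+0.1603-0.2122i)  (+0.0758-0.3504i)·(+0.1913+0.0000i)  (+0.0666+0.0233i)·(-0.1603-0.2122i)  (+0.2096-0.4237i)·(+0.0489-0.1718i)  (-0.4047-0.2666i)·(-0.3702+0.1434i)
Y_3^-2(R⁻¹ n̂) = +0.103742-0.192649i

Re=0.1037 Im=-0.1926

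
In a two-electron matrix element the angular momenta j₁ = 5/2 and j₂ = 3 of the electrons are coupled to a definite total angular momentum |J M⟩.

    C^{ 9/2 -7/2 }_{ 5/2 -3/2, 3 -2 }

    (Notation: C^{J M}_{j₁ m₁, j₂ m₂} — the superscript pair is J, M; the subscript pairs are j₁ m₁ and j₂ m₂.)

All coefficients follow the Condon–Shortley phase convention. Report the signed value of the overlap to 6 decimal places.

√[10·1!4!5!/11! · 1!4!1!5!1!8!] = √(921600/11)
  +(−1)^0/∏(0,1,4,1,0,4)! = 1/576  (running 1/576)
  +(−1)^1/∏(1,0,3,0,1,5)! = -1/720  (running 1/2880)
⟨..|..⟩ = √(921600/11)·(1/2880) = +0.100504

+0.100504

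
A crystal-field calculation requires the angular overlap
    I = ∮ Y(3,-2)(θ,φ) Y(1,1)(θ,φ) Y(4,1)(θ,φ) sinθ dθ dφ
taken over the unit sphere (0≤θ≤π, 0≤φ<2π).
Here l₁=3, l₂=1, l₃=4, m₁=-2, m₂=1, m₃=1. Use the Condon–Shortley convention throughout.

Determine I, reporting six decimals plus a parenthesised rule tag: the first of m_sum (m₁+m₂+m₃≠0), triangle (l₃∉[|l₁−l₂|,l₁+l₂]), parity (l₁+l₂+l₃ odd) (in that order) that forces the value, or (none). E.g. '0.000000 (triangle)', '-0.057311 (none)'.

Rules hold: Σm=0, L=8 even, 2≤4≤4.
N = 7·3·9 = 189
Δ = 0!·6!·2!/9! = 1/252
Racah Σ t=0..0: t=0:+1/36 = 1/36
⇒ 3j(3 1 4; 0 0 0)² = 4/63, sgn +1
Racah Σ t=0..0: t=0:+1/240 = 1/240
⇒ 3j(3 1 4; -2 1 1)² = 1/84, sgn -1
4πI² = N·(3j₀)²·(3jₘ)² = 1/7
I = -1·√(0.142857/4π) = -0.10662181
No selection rule forces the value: the integral is nonzero (none).

-0.106622 (none)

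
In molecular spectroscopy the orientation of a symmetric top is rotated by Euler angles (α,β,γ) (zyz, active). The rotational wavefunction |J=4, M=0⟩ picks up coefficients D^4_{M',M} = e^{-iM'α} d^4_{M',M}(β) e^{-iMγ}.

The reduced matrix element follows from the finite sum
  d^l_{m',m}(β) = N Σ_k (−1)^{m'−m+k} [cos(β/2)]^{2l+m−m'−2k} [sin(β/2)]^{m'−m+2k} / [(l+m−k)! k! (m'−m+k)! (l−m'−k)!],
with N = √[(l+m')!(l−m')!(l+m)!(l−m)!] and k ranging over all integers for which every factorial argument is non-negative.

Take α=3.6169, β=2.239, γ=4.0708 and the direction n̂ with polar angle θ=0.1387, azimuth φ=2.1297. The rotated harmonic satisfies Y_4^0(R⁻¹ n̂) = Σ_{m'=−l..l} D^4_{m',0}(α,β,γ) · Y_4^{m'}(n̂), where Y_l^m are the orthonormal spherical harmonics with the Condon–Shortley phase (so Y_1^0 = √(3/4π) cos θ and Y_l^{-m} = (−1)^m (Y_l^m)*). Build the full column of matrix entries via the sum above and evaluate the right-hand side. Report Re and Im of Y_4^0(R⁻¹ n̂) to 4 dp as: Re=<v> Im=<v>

Need the full column D^4_{m',0} for m'=−4..4 at α=3.6169, β=2.2390, γ=4.0708.
cos(β/2)=0.436132, sin(β/2)=0.899882
d^4_{-4,0}: single k=4 term ⇒ +0.198502;  D = -0.064405+0.187764i
d^4_{-3,0}: k∈[3..4] ⇒ +0.136055 -0.579226 = -0.443172;  D = +0.063980+0.438529i
d^4_{-2,0}: k∈[2..4] ⇒ +0.052869 -0.600215 +0.958237 = +0.410891;  D = +0.238803+0.334372i
d^4_{-1,0}: k∈[1..4] ⇒ +0.012079 -0.308543 +1.313562 -0.932039 = +0.085059;  D = -0.075630-0.038924i
d^4_{0,0}: k∈[0..4] ⇒ +0.001309 -0.089167 +0.854121 -1.616112 +0.430018 = -0.419831;  D = -0.419831+0.000000i
d^4_{1,0}: k∈[0..3] ⇒ -0.012079 +0.308543 -1.313562 +0.932039 = -0.085059;  D = +0.075630-0.038924i
d^4_{2,0}: k∈[0..2] ⇒ +0.052869 -0.600215 +0.958237 = +0.410891;  D = +0.238803-0.334372i
d^4_{3,0}: k∈[0..1] ⇒ -0.136055 +0.579226 = +0.443172;  D = -0.063980+0.438529i
d^4_{4,0}: single k=0 term ⇒ +0.198502;  D = -0.064405-0.187764i
Y_4^{m'}(θ=0.1387,φ=2.1297) and Σ D·Y over m':
  (-0.0644+0.1878i)·(-0.0001-0.0001i)  (+0.0640+0.4385i)·(+0.0033-0.0003i)  (+0.2388+0.3344i)·(-0.0164+0.0337i)  (-0.0756-0.0389i)·(-0.1328-0.2123i)  (-0.4198+0.0000i)·(+0.7668+0.0000i)  (+0.0756-0.0389i)·(+0.1328-0.2123i)  (+0.2388-0.3344i)·(-0.0164-0.0337i)  (-0.0640+0.4385i)·(-0.0033-0.0003i)  (-0.0644-0.1878i)·(-0.0001+0.0001i)
Y_4^0(R⁻¹ n̂) = -0.347964+0.000000i

Re=-0.3480 Im=0.0000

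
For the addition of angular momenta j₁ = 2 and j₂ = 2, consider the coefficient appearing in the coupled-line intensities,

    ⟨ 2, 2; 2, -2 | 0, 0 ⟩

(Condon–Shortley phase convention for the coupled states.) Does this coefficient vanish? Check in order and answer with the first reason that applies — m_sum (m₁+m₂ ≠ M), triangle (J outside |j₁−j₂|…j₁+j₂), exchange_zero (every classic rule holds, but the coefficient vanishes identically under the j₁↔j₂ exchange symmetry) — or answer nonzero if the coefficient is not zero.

nonzero

m-sum: m₁+m₂ = 2+(-2) = 0, M = 0  ✓
triangle: |j₁−j₂| = 0 ≤ J = 0 ≤ j₁+j₂ = 4  ✓
exchange: j₁≠j₂ or m₁≠m₂ — the exchange symmetry imposes no constraint here
value check: CG = +√(1/5) = +0.447214 ≠ 0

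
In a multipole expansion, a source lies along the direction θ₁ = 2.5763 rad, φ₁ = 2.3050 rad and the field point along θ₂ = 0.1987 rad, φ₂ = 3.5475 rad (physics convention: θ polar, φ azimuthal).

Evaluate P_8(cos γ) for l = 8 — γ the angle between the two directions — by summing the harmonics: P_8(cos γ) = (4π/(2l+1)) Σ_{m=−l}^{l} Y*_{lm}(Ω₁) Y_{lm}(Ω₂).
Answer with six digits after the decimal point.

0.014503

Term-by-term m-sum for l=8 (normalisation 4π/17 = 0.739198):
  m=-8: (+0.003205-0.001391i) × (-0.000001+0.000000i) = -0.000000+0.000000i  (running Σ = -0.000000+0.000000i)
  m=-7: (+0.020053+0.009125i) × (+0.000023+0.000007i) = +0.000000+0.000000i  (running Σ = +0.000000+0.000000i)
  m=-6: (+0.026070+0.082185i) × (-0.000227-0.000194i) = +0.000010-0.000024i  (running Σ = +0.000010-0.000023i)
  m=-5: (-0.117701+0.201149i) × (+0.001208+0.002445i) = -0.000634-0.000045i  (running Σ = -0.000624-0.000068i)
  m=-4: (-0.422969+0.087846i) × (-0.000978-0.018488i) = +0.002038+0.007734i  (running Σ = +0.001414+0.007666i)
  m=-3: (-0.392487-0.287260i) × (-0.031958+0.086721i) = +0.037455-0.024857i  (running Σ = +0.038869-0.017191i)
  m=-2: (-0.015780-0.153575i) × (+0.221140-0.233143i) = -0.039295-0.030283i  (running Σ = -0.000426-0.047474i)
  m=-1: (-0.238467+0.264225i) × (-0.618524+0.265826i) = +0.077260-0.226820i  (running Σ = +0.076834-0.274294i)
  m=0: (-0.284473-0.000000i) × (+0.471215+0.000000i) = -0.134048-0.000000i  (running Σ = -0.057214-0.274294i)
  m=1: (+0.238467+0.264225i) × (+0.618524+0.265826i) = +0.077260+0.226820i  (running Σ = +0.020046-0.047474i)
  m=2: (-0.015780+0.153575i) × (+0.221140+0.233143i) = -0.039295+0.030283i  (running Σ = -0.019249-0.017191i)
  m=3: (+0.392487-0.287260i) × (+0.031958+0.086721i) = +0.037455+0.024857i  (running Σ = +0.018206+0.007666i)
  m=4: (-0.422969-0.087846i) × (-0.000978+0.018488i) = +0.002038-0.007734i  (running Σ = +0.020244-0.000068i)
  m=5: (+0.117701+0.201149i) × (-0.001208+0.002445i) = -0.000634+0.000045i  (running Σ = +0.019610-0.000023i)
  m=6: (+0.026070-0.082185i) × (-0.000227+0.000194i) = +0.000010+0.000024i  (running Σ = +0.019620+0.000000i)
  m=7: (-0.020053+0.009125i) × (-0.000023+0.000007i) = +0.000000-0.000000i  (running Σ = +0.019620+0.000000i)
  m=8: (+0.003205+0.001391i) × (-0.000001-0.000000i) = -0.000000-0.000000i  (running Σ = +0.019620-0.000000i)
Accumulated sum +0.019620-0.000000i; after 4π/(2l+1) scaling, +0.014503-0.000000i ⇒ P_8 = 0.014503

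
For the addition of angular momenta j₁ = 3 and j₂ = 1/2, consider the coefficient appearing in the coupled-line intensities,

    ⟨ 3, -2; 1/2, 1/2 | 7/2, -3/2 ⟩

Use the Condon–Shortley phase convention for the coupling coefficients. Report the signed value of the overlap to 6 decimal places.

+√(2/7) = +0.534522

√[8·0!6!1!/8! · 1!5!1!0!2!5!] = √(28800/7)
  +(−1)^0/∏(0,0,5,1,1,0)! = 1/120  (running 1/120)
⟨..|..⟩ = √(28800/7)·(1/120) = +0.534522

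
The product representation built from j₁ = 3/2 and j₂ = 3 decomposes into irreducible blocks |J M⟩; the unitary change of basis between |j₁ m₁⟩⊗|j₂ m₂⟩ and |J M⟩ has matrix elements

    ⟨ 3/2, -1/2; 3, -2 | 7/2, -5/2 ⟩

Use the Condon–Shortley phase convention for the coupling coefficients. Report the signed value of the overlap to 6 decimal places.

√[8·1!2!5!/9! · 1!2!1!5!1!6!] = √(6400/7)
  +(−1)^0/∏(0,1,2,1,0,4)! = 1/48  (running 1/48)
  +(−1)^1/∏(1,0,1,0,1,5)! = -1/120  (running 1/80)
⟨..|..⟩ = √(6400/7)·(1/80) = +0.377964

+√(1/7) ≈ +0.377964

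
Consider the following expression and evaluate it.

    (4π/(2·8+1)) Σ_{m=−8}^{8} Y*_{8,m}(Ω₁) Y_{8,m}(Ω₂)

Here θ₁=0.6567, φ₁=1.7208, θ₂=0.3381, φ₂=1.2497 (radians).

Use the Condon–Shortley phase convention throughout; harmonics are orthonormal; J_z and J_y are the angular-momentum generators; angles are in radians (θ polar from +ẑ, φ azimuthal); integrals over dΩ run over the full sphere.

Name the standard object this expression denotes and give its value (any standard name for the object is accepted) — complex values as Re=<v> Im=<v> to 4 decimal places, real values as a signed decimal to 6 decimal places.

This sum is the spherical-harmonic addition theorem: it equals the Legendre polynomial P_l(cos γ) of the angle γ between the two directions.
Summing Y*_{l m}(θ₁,φ₁)·Y_{l m}(θ₂,φ₂) over m ∈ [−8, 8]; prefactor 4π/(2·8+1) = 0.739198:
  m=-8: Y*=(0.003604, 0.009271)  Y=(-0.000063, 0.000041)  product (-0.000001, -0.000000)
  m=-7: Y*=(0.044774, -0.025682)  Y=(-0.000670, -0.000538)  product (-0.000044, -0.000007)
  m=-6: Y*=(-0.101876, -0.128386)  Y=(0.002156, -0.005803)  product (-0.000965, 0.000314)
  m=-5: Y*=(-0.238629, 0.256141)  Y=(0.031858, 0.001105)  product (-0.007885, 0.007896)
  m=-4: Y*=(0.398220, 0.272446)  Y=(0.033948, 0.115269)  product (-0.017886, 0.055152)
  m=-3: Y*=(0.139442, -0.288659)  Y=(-0.265450, 0.184545)  product (0.016256, 0.102358)
  m=-2: Y*=(0.146067, 0.045185)  Y=(-0.452060, -0.338122)  product (-0.050753, -0.069815)
  m=-1: Y*=(0.060690, -0.401551)  Y=(0.143188, -0.430501)  product (-0.164178, -0.083624)
  m=+0: Y*=(0.026578, -0.000000)  Y=(-0.252486, 0.000000)  product (-0.006711, 0.000000)
  m=+1: Y*=(-0.060690, -0.401551)  Y=(-0.143188, -0.430501)  product (-0.164178, 0.083624)
  m=+2: Y*=(0.146067, -0.045185)  Y=(-0.452060, 0.338122)  product (-0.050753, 0.069815)
  m=+3: Y*=(-0.139442, -0.288659)  Y=(0.265450, 0.184545)  product (0.016256, -0.102358)
  m=+4: Y*=(0.398220, -0.272446)  Y=(0.033948, -0.115269)  product (-0.017886, -0.055152)
  m=+5: Y*=(0.238629, 0.256141)  Y=(-0.031858, 0.001105)  product (-0.007885, -0.007896)
  m=+6: Y*=(-0.101876, 0.128386)  Y=(0.002156, 0.005803)  product (-0.000965, -0.000314)
  m=+7: Y*=(-0.044774, -0.025682)  Y=(0.000670, -0.000538)  product (-0.000044, 0.000007)
  m=+8: Y*=(0.003604, -0.009271)  Y=(-0.000063, -0.000041)  product (-0.000001, 0.000000)
Accumulated sum (-0.457623, 0.000000); after 4π/(2l+1) scaling, (-0.338274, 0.000000) ⇒ P_8 = -0.338274

Legendre polynomial (addition theorem), -0.338274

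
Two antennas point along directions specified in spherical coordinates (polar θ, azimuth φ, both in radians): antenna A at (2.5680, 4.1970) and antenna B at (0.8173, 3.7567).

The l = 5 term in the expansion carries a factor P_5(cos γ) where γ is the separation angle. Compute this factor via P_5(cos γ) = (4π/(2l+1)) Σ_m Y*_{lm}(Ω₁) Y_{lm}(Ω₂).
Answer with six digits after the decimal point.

-0.321022

Summing Y*_{l m}(θ₁,φ₁)·Y_{l m}(θ₂,φ₂) over m ∈ [−5, 5]; prefactor 4π/(2·5+1) = 1.142397:
  m=-5: Y*=-0.011687+0.018450i  Y=+0.095549+0.006321i  product -0.001233+0.001689i
  m=-4: Y*=+0.050383+0.094285i  Y=-0.220689-0.178887i  product +0.005748-0.029821i
  m=-3: Y*=+0.295647+0.007283i  Y=+0.116886+0.415023i  product +0.031534+0.123552i
  m=-2: Y*=+0.240655-0.401457i  Y=+0.083304-0.235061i  product -0.074319-0.090011i
  m=-1: Y*=-0.134984-0.238295i  Y=+0.181577-0.128293i  product -0.055082-0.025952i
  m=+0: Y*=+0.297399-0.000000i  Y=-0.317090+0.000000i  product -0.094302+0.000000i
  m=+1: Y*=+0.134984-0.238295i  Y=-0.181577-0.128293i  product -0.055082+0.025952i
  m=+2: Y*=+0.240655+0.401457i  Y=+0.083304+0.235061i  product -0.074319+0.090011i
  m=+3: Y*=-0.295647+0.007283i  Y=-0.116886+0.415023i  product +0.031534-0.123552i
  m=+4: Y*=+0.050383-0.094285i  Y=-0.220689+0.178887i  product +0.005748+0.029821i
  m=+5: Y*=+0.011687+0.018450i  Y=-0.095549+0.006321i  product -0.001233-0.001689i
Total Σ_m = -0.281007+0.000000i. Multiply by 1.142397: -0.321022+0.000000i. P_5(cos γ) = -0.321022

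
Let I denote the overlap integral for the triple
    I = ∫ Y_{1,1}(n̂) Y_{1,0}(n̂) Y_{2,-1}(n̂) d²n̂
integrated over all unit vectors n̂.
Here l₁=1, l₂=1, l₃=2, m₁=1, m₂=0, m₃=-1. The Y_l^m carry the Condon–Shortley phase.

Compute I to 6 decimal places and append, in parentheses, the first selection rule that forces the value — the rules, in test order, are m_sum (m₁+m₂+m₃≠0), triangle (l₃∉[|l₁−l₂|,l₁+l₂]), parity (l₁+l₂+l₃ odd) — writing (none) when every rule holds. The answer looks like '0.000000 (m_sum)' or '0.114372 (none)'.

Checks pass: Σm=0; 4 even; l₃=2∈[0,2].
(2·1+1)(2·1+1)(2·2+1) = 45
Δ: 0! 2! 2! / 5! → 1/30
sum: t=0:+1/1 = 1/1
3j²(1 1 2; 0 0 0) = Δ·Π!·Σ² = 2/15  (sign +1)
sum: t=0:+1/2 = 1/2
3j²(1 1 2; 1 0 -1) = Δ·Π!·Σ² = 1/10  (sign -1)
combine: 4πI² = 45·2/15·1/10 = 3/5
take √, sign -1: I = -0.21850969
No selection rule forces the value: the integral is nonzero (none).

-0.218510 (none)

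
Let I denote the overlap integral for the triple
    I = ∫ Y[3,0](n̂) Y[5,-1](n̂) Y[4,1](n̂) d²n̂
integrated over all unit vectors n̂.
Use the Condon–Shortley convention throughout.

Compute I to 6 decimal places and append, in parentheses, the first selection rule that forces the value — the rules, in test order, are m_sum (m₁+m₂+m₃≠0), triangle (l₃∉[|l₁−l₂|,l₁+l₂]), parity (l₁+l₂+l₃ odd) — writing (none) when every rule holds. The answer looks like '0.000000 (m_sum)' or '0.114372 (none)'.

-0.115089 (none)

m-sum 0 ✓  L=12 even ✓  2≤4≤8 ✓
Π(2lᵢ+1) = 7×11×9 = 693
triangle coeff Δ(3,5,4) = 1/180180
Σ_t [1,3]: t=1:−1/576 t=2:+1/144 t=3:−1/576 = 1/288
(3j)²=20/1001 [(3 5 4; 0 0 0)], sign=+1
Σ_t [1,3]: t=1:−1/432 t=2:+1/192 t=3:−1/1440 = 19/8640
(3j)²=361/30030 [(3 5 4; 0 -1 1)], sign=-1
⇒ 4πI² = 2166/13013
I = (-1)√(2166/13013/(4π)) = -0.11508947
No selection rule forces the value: the integral is nonzero (none).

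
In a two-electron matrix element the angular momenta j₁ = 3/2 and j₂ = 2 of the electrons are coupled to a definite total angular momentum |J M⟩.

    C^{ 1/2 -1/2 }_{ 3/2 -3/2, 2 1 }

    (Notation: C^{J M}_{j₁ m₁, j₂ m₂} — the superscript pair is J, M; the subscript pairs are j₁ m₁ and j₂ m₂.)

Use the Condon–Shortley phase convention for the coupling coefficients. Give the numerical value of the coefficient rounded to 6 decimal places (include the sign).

√[2·3!0!1!/5! · 0!3!3!1!0!1!] = √(18/5)
  +(−1)^3/∏(3,0,0,0,0,1)! = -1/6  (running -1/6)
⟨..|..⟩ = √(18/5)·(-1/6) = -0.316228

−√(1/10) = -0.316228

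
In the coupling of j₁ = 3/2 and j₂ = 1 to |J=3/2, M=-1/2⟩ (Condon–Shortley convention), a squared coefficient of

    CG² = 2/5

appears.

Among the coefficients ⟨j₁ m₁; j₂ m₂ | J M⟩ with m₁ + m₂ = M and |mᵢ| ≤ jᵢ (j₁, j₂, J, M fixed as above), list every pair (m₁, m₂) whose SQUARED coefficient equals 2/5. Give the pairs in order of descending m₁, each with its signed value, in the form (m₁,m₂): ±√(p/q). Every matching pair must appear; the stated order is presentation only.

Admissible pairs with m₁+m₂ = M = -1/2: (-3/2,1), (-1/2,0), (1/2,-1)
  (m₁,m₂)=(1/2,-1): CG² = 8/15, CG = +√(8/15)
  (m₁,m₂)=(-1/2,0): CG² = 1/15, CG = −√(1/15)
  (m₁,m₂)=(-3/2,1): CG² = 2/5, CG = −√(2/5)   ← matches the target
Pairs with CG² = 2/5: (-3/2,1): −√(2/5)

(-3/2,1): −√(2/5)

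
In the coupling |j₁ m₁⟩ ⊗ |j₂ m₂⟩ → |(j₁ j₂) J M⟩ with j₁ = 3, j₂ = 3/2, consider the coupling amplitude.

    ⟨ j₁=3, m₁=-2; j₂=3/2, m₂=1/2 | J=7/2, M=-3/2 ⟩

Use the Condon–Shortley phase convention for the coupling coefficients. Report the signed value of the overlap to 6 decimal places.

-0.654654  (= −√(3/7))

√[8·1!5!2!/9! · 1!5!2!1!2!5!] = √(6400/21)
  +(−1)^0/∏(0,1,5,2,0,0)! = 1/240  (running 1/240)
  +(−1)^1/∏(1,0,4,1,1,1)! = -1/24  (running -3/80)
⟨..|..⟩ = √(6400/21)·(-3/80) = -0.654654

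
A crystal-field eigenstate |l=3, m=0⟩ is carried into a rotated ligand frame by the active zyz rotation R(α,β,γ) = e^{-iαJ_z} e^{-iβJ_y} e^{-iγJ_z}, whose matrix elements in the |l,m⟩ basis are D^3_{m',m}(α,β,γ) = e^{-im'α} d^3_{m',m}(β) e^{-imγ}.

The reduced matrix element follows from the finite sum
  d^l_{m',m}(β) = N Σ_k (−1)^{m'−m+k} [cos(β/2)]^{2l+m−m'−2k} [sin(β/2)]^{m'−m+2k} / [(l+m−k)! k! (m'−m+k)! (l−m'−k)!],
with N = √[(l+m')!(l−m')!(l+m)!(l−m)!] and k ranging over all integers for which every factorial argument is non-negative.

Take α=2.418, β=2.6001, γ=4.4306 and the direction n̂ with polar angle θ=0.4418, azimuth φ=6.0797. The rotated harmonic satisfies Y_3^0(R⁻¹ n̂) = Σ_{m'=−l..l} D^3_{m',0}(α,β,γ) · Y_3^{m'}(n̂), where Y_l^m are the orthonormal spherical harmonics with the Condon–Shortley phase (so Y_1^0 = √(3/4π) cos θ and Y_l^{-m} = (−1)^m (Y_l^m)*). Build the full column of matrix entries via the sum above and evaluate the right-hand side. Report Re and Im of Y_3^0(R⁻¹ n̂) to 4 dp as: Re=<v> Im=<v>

Re=-0.6001 Im=0.0000

Need the full column D^3_{m',0} for m'=−3..3 at α=2.4180, β=2.6001, γ=4.4306.
cos(β/2)=0.267451, sin(β/2)=0.963572
d^3_{-3,0}: single k=3 term ⇒ +0.076542;  D = +0.043218+0.063173i
d^3_{-2,0}: k∈[2..3] ⇒ +0.026020 -0.337741 = -0.311721;  D = -0.038434+0.309343i
d^3_{-1,0}: k∈[1..3] ⇒ +0.004568 -0.177867 +0.769581 = +0.596282;  D = -0.446872+0.394787i
d^3_{0,0}: k∈[0..3] ⇒ +0.000366 -0.042755 +0.554965 -0.800394 = -0.287818;  D = -0.287818+0.000000i
d^3_{1,0}: k∈[0..2] ⇒ -0.004568 +0.177867 -0.769581 = -0.596282;  D = +0.446872+0.394787i
d^3_{2,0}: k∈[0..1] ⇒ +0.026020 -0.337741 = -0.311721;  D = -0.038434-0.309343i
d^3_{3,0}: single k=0 term ⇒ -0.076542;  D = -0.043218+0.063173i
Y_3^{m'}(θ=0.4418,φ=6.0797) and Σ D·Y over m':
  (+0.0432+0.0632i)·(+0.0267+0.0187i)  (-0.0384+0.3093i)·(+0.1551+0.0669i)  (-0.4469+0.3948i)·(+0.4176+0.0862i)  (-0.2878+0.0000i)·(+0.3663+0.0000i)  (+0.4469+0.3948i)·(-0.4176+0.0862i)  (-0.0384-0.3093i)·(+0.1551-0.0669i)  (-0.0432+0.0632i)·(-0.0267+0.0187i)
Y_3^0(R⁻¹ n̂) = -0.600058+0.000000i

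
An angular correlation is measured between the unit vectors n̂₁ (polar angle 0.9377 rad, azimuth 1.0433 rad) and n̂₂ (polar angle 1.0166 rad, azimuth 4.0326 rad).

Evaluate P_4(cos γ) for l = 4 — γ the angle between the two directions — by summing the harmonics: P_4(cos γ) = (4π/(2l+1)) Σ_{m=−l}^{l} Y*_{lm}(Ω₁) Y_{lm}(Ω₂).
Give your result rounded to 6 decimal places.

Expand P_4 via completeness: Σ_{m} conj(Y_{4,m}) at Ω₁ times Y_{4,m} at Ω₂ —
  term(m=-4) = +0.035471+0.024748i   from Y*(Ω₁)=-0.095985-0.160423i, Y(Ω₂)=-0.211019+0.094853i
  term(m=-3) = -0.141034-0.069328i   from Y*(Ω₁)=-0.388015+0.004537i, Y(Ω₂)=+0.361337+0.182898i
  term(m=-2) = +0.068297+0.021470i   from Y*(Ω₁)=-0.155533+0.274306i, Y(Ω₂)=-0.047599-0.221992i
  term(m=-1) = -0.027549-0.004228i   from Y*(Ω₁)=-0.062440-0.107182i, Y(Ω₂)=+0.141247-0.174743i
  term(m=+0) = +0.094337+0.000000i   from Y*(Ω₁)=-0.339861-0.000000i, Y(Ω₂)=-0.277576+0.000000i
  term(m=+1) = -0.027549+0.004228i   from Y*(Ω₁)=+0.062440-0.107182i, Y(Ω₂)=-0.141247-0.174743i
  term(m=+2) = +0.068297-0.021470i   from Y*(Ω₁)=-0.155533-0.274306i, Y(Ω₂)=-0.047599+0.221992i
  term(m=+3) = -0.141034+0.069328i   from Y*(Ω₁)=+0.388015+0.004537i, Y(Ω₂)=-0.361337+0.182898i
  term(m=+4) = +0.035471-0.024748i   from Y*(Ω₁)=-0.095985+0.160423i, Y(Ω₂)=-0.211019-0.094853i
Total Σ_m = -0.035292-0.000000i. Multiply by 1.396263: -0.049277-0.000000i. P_4(cos γ) = -0.049277

-0.049277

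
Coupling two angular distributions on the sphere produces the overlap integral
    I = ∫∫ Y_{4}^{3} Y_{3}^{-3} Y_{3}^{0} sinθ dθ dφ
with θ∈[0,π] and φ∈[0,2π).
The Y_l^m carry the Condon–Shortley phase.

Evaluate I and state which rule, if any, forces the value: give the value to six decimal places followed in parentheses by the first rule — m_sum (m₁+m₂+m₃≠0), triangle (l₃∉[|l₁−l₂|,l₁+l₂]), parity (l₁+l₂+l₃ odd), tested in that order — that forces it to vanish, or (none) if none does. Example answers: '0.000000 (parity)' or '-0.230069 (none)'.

0.203551 (none)

Rules hold: Σm=0, L=10 even, 1≤3≤7.
N = 9·7·7 = 441
Δ = 4!·4!·2!/11! = 1/34650
Racah Σ t=1..3: t=1:−1/72 t=2:+1/16 t=3:−1/72 = 5/144
⇒ 3j(4 3 3; 0 0 0)² = 2/77, sgn -1
Racah Σ t=0..0: t=0:+1/288 = 1/288
⇒ 3j(4 3 3; 3 -3 0)² = 1/22, sgn -1
4πI² = N·(3j₀)²·(3jₘ)² = 63/121
I = +1·√(0.520661/4π) = 0.20355073
No selection rule forces the value: the integral is nonzero (none).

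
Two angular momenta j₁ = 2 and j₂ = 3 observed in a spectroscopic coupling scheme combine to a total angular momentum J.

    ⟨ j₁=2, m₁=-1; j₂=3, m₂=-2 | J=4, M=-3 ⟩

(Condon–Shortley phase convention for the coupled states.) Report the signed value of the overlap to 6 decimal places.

+√(1/20) ≈ +0.223607

triangle: 1!×3!×5!/10! = 720/3628800
(j±m)!: 1!×3!×1!×5!×1!×7! = 3628800
prefactor² = (2J+1)×Δ×N² = 6480
  k=0: +1/(0!×1!×3!×1!×0!×4!) = 1/144
  k=1: −1/(1!×0!×2!×0!×1!×5!) = -1/240
Σ = 1/360  ⇒  CG² = 6480×(1/360)² = 1/20
CG = +√(1/20) = +0.223607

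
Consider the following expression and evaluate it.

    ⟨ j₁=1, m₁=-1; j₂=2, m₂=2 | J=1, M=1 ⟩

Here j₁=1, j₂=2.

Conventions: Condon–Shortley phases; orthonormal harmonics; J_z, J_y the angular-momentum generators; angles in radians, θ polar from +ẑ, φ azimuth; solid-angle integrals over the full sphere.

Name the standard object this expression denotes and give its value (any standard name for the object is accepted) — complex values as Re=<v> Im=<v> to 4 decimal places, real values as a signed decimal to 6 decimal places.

This is a Clebsch–Gordan (vector-coupling) coefficient.
√[3·2!0!2!/5! · 0!2!4!0!2!0!] = √(48/5)
  +(−1)^2/∏(2,0,0,2,0,0)! = 1/4  (running 1/4)
⟨..|..⟩ = √(48/5)·(1/4) = +0.774597

Clebsch–Gordan coefficient, +√(3/5) ≈ +0.774597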